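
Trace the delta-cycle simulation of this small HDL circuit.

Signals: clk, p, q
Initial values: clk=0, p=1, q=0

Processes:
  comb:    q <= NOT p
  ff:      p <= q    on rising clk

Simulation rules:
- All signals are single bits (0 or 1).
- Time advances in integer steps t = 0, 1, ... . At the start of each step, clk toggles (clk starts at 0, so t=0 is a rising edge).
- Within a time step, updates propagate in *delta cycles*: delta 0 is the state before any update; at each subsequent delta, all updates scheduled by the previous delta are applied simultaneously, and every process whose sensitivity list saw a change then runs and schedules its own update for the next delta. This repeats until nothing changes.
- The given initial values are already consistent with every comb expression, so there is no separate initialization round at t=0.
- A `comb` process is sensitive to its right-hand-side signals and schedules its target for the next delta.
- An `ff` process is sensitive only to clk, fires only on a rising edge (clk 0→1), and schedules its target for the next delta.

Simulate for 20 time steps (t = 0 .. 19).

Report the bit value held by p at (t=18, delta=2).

1

[bits: p,clk,q]
t=0: Δ0=100 Δ1=110 Δ2=010 Δ3=011 | 3Δ
t=1: Δ0=011 Δ1=001 | 1Δ
t=2: Δ0=001 Δ1=011 Δ2=111 Δ3=110 | 3Δ
t=3: Δ0=110 Δ1=100 | 1Δ
t=4: Δ0=100 Δ1=110 Δ2=010 Δ3=011 | 3Δ
t=5: Δ0=011 Δ1=001 | 1Δ
t=6: Δ0=001 Δ1=011 Δ2=111 Δ3=110 | 3Δ
t=7: Δ0=110 Δ1=100 | 1Δ
t=8: Δ0=100 Δ1=110 Δ2=010 Δ3=011 | 3Δ
t=9: Δ0=011 Δ1=001 | 1Δ
t=10: Δ0=001 Δ1=011 Δ2=111 Δ3=110 | 3Δ
t=11: Δ0=110 Δ1=100 | 1Δ
t=12: Δ0=100 Δ1=110 Δ2=010 Δ3=011 | 3Δ
t=13: Δ0=011 Δ1=001 | 1Δ
t=14: Δ0=001 Δ1=011 Δ2=111 Δ3=110 | 3Δ
t=15: Δ0=110 Δ1=100 | 1Δ
t=16: Δ0=100 Δ1=110 Δ2=010 Δ3=011 | 3Δ
t=17: Δ0=011 Δ1=001 | 1Δ
t=18: Δ0=001 Δ1=011 Δ2=111 Δ3=110 | 3Δ
t=19: Δ0=110 Δ1=100 | 1Δ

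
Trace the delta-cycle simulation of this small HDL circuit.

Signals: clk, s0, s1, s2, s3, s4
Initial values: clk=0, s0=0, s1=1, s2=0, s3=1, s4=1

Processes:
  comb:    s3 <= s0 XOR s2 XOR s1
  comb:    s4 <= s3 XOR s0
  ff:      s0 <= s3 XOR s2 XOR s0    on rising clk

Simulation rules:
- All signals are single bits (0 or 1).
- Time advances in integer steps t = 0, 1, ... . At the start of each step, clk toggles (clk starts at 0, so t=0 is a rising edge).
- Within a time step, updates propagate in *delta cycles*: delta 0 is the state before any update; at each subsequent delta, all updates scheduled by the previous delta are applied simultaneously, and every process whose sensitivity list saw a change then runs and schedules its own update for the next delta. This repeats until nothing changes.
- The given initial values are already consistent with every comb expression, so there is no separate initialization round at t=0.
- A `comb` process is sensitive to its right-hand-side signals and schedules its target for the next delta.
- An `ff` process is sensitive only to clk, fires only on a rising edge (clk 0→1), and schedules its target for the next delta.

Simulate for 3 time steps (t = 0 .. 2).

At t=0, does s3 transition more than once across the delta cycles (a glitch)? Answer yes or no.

[bits: s0,s2,clk,s1,s3,s4]
t=0: Δ0=000111 Δ1=001111 Δ2=101111 Δ3=101100 Δ4=101101 | 4Δ
t=1: Δ0=101101 Δ1=100101 | 1Δ
t=2: Δ0=100101 Δ1=101101 | 1Δ

no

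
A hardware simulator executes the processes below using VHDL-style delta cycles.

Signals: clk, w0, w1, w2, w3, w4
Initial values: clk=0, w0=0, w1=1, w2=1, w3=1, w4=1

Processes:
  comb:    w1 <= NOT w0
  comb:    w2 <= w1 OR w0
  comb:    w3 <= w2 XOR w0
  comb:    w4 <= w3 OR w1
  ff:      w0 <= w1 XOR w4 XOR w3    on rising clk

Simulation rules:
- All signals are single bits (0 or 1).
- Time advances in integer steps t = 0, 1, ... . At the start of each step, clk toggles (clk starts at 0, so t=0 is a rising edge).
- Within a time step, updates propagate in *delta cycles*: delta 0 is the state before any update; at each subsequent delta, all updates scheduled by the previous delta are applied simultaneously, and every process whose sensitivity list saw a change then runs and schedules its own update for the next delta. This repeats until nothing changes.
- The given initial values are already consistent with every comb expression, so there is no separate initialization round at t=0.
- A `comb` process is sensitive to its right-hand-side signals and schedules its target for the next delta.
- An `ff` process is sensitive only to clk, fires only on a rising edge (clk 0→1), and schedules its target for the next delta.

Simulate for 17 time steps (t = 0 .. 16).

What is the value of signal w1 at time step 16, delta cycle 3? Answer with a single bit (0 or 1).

0

t=0 Δ0: w0=0 w2=1 clk=0 w1=1 w3=1 w4=1
  Δ1: clk:0→1
  Δ2: w0:0→1
  Δ3: w1:1→0, w3:1→0
  Δ4: w4:1→0
  (4Δ to stable)
t=1 Δ0: w0=1 w2=1 clk=1 w1=0 w3=0 w4=0
  Δ1: clk:1→0
  (1Δ to stable)
t=2 Δ0: w0=1 w2=1 clk=0 w1=0 w3=0 w4=0
  Δ1: clk:0→1
  Δ2: w0:1→0
  Δ3: w2:1→0, w1:0→1, w3:0→1
  Δ4: w2:0→1, w3:1→0, w4:0→1
  Δ5: w3:0→1
  (5Δ to stable)
t=3 Δ0: w0=0 w2=1 clk=1 w1=1 w3=1 w4=1
  Δ1: clk:1→0
  (1Δ to stable)
t=4 Δ0: w0=0 w2=1 clk=0 w1=1 w3=1 w4=1
  Δ1: clk:0→1
  Δ2: w0:0→1
  Δ3: w1:1→0, w3:1→0
  Δ4: w4:1→0
  (4Δ to stable)
t=5 Δ0: w0=1 w2=1 clk=1 w1=0 w3=0 w4=0
  Δ1: clk:1→0
  (1Δ to stable)
t=6 Δ0: w0=1 w2=1 clk=0 w1=0 w3=0 w4=0
  Δ1: clk:0→1
  Δ2: w0:1→0
  Δ3: w2:1→0, w1:0→1, w3:0→1
  Δ4: w2:0→1, w3:1→0, w4:0→1
  Δ5: w3:0→1
  (5Δ to stable)
t=7 Δ0: w0=0 w2=1 clk=1 w1=1 w3=1 w4=1
  Δ1: clk:1→0
  (1Δ to stable)
t=8 Δ0: w0=0 w2=1 clk=0 w1=1 w3=1 w4=1
  Δ1: clk:0→1
  Δ2: w0:0→1
  Δ3: w1:1→0, w3:1→0
  Δ4: w4:1→0
  (4Δ to stable)
t=9 Δ0: w0=1 w2=1 clk=1 w1=0 w3=0 w4=0
  Δ1: clk:1→0
  (1Δ to stable)
t=10 Δ0: w0=1 w2=1 clk=0 w1=0 w3=0 w4=0
  Δ1: clk:0→1
  Δ2: w0:1→0
  Δ3: w2:1→0, w1:0→1, w3:0→1
  Δ4: w2:0→1, w3:1→0, w4:0→1
  Δ5: w3:0→1
  (5Δ to stable)
t=11 Δ0: w0=0 w2=1 clk=1 w1=1 w3=1 w4=1
  Δ1: clk:1→0
  (1Δ to stable)
t=12 Δ0: w0=0 w2=1 clk=0 w1=1 w3=1 w4=1
  Δ1: clk:0→1
  Δ2: w0:0→1
  Δ3: w1:1→0, w3:1→0
  Δ4: w4:1→0
  (4Δ to stable)
t=13 Δ0: w0=1 w2=1 clk=1 w1=0 w3=0 w4=0
  Δ1: clk:1→0
  (1Δ to stable)
t=14 Δ0: w0=1 w2=1 clk=0 w1=0 w3=0 w4=0
  Δ1: clk:0→1
  Δ2: w0:1→0
  Δ3: w2:1→0, w1:0→1, w3:0→1
  Δ4: w2:0→1, w3:1→0, w4:0→1
  Δ5: w3:0→1
  (5Δ to stable)
t=15 Δ0: w0=0 w2=1 clk=1 w1=1 w3=1 w4=1
  Δ1: clk:1→0
  (1Δ to stable)
t=16 Δ0: w0=0 w2=1 clk=0 w1=1 w3=1 w4=1
  Δ1: clk:0→1
  Δ2: w0:0→1
  Δ3: w1:1→0, w3:1→0
  Δ4: w4:1→0
  (4Δ to stable)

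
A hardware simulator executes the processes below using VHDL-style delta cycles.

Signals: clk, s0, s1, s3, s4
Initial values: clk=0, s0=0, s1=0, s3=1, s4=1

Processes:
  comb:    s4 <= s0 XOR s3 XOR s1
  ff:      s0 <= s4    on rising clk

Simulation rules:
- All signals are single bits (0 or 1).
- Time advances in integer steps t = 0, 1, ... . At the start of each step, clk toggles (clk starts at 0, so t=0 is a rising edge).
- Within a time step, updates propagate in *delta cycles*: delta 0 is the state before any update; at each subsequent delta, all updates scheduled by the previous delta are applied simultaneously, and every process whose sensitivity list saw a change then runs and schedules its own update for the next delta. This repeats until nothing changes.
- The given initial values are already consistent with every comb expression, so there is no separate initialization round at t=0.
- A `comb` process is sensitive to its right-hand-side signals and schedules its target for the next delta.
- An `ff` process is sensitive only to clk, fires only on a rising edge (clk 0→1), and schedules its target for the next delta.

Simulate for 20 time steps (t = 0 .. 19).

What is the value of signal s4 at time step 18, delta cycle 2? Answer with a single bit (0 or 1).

t0.Δ0 clk=0 s0=0 s4=1 s1=0 s3=1
t0.Δ1 clk=1 s0=0 s4=1 s1=0 s3=1
t0.Δ2 clk=1 s0=1 s4=1 s1=0 s3=1
t0.Δ3 clk=1 s0=1 s4=0 s1=0 s3=1
t1.Δ0 clk=1 s0=1 s4=0 s1=0 s3=1
t1.Δ1 clk=0 s0=1 s4=0 s1=0 s3=1
t2.Δ0 clk=0 s0=1 s4=0 s1=0 s3=1
t2.Δ1 clk=1 s0=1 s4=0 s1=0 s3=1
t2.Δ2 clk=1 s0=0 s4=0 s1=0 s3=1
t2.Δ3 clk=1 s0=0 s4=1 s1=0 s3=1
t3.Δ0 clk=1 s0=0 s4=1 s1=0 s3=1
t3.Δ1 clk=0 s0=0 s4=1 s1=0 s3=1
t4.Δ0 clk=0 s0=0 s4=1 s1=0 s3=1
t4.Δ1 clk=1 s0=0 s4=1 s1=0 s3=1
t4.Δ2 clk=1 s0=1 s4=1 s1=0 s3=1
t4.Δ3 clk=1 s0=1 s4=0 s1=0 s3=1
t5.Δ0 clk=1 s0=1 s4=0 s1=0 s3=1
t5.Δ1 clk=0 s0=1 s4=0 s1=0 s3=1
t6.Δ0 clk=0 s0=1 s4=0 s1=0 s3=1
t6.Δ1 clk=1 s0=1 s4=0 s1=0 s3=1
t6.Δ2 clk=1 s0=0 s4=0 s1=0 s3=1
t6.Δ3 clk=1 s0=0 s4=1 s1=0 s3=1
t7.Δ0 clk=1 s0=0 s4=1 s1=0 s3=1
t7.Δ1 clk=0 s0=0 s4=1 s1=0 s3=1
t8.Δ0 clk=0 s0=0 s4=1 s1=0 s3=1
t8.Δ1 clk=1 s0=0 s4=1 s1=0 s3=1
t8.Δ2 clk=1 s0=1 s4=1 s1=0 s3=1
t8.Δ3 clk=1 s0=1 s4=0 s1=0 s3=1
t9.Δ0 clk=1 s0=1 s4=0 s1=0 s3=1
t9.Δ1 clk=0 s0=1 s4=0 s1=0 s3=1
t10.Δ0 clk=0 s0=1 s4=0 s1=0 s3=1
t10.Δ1 clk=1 s0=1 s4=0 s1=0 s3=1
t10.Δ2 clk=1 s0=0 s4=0 s1=0 s3=1
t10.Δ3 clk=1 s0=0 s4=1 s1=0 s3=1
t11.Δ0 clk=1 s0=0 s4=1 s1=0 s3=1
t11.Δ1 clk=0 s0=0 s4=1 s1=0 s3=1
t12.Δ0 clk=0 s0=0 s4=1 s1=0 s3=1
t12.Δ1 clk=1 s0=0 s4=1 s1=0 s3=1
t12.Δ2 clk=1 s0=1 s4=1 s1=0 s3=1
t12.Δ3 clk=1 s0=1 s4=0 s1=0 s3=1
t13.Δ0 clk=1 s0=1 s4=0 s1=0 s3=1
t13.Δ1 clk=0 s0=1 s4=0 s1=0 s3=1
t14.Δ0 clk=0 s0=1 s4=0 s1=0 s3=1
t14.Δ1 clk=1 s0=1 s4=0 s1=0 s3=1
t14.Δ2 clk=1 s0=0 s4=0 s1=0 s3=1
t14.Δ3 clk=1 s0=0 s4=1 s1=0 s3=1
t15.Δ0 clk=1 s0=0 s4=1 s1=0 s3=1
t15.Δ1 clk=0 s0=0 s4=1 s1=0 s3=1
t16.Δ0 clk=0 s0=0 s4=1 s1=0 s3=1
t16.Δ1 clk=1 s0=0 s4=1 s1=0 s3=1
t16.Δ2 clk=1 s0=1 s4=1 s1=0 s3=1
t16.Δ3 clk=1 s0=1 s4=0 s1=0 s3=1
t17.Δ0 clk=1 s0=1 s4=0 s1=0 s3=1
t17.Δ1 clk=0 s0=1 s4=0 s1=0 s3=1
t18.Δ0 clk=0 s0=1 s4=0 s1=0 s3=1
t18.Δ1 clk=1 s0=1 s4=0 s1=0 s3=1
t18.Δ2 clk=1 s0=0 s4=0 s1=0 s3=1
t18.Δ3 clk=1 s0=0 s4=1 s1=0 s3=1
t19.Δ0 clk=1 s0=0 s4=1 s1=0 s3=1
t19.Δ1 clk=0 s0=0 s4=1 s1=0 s3=1

0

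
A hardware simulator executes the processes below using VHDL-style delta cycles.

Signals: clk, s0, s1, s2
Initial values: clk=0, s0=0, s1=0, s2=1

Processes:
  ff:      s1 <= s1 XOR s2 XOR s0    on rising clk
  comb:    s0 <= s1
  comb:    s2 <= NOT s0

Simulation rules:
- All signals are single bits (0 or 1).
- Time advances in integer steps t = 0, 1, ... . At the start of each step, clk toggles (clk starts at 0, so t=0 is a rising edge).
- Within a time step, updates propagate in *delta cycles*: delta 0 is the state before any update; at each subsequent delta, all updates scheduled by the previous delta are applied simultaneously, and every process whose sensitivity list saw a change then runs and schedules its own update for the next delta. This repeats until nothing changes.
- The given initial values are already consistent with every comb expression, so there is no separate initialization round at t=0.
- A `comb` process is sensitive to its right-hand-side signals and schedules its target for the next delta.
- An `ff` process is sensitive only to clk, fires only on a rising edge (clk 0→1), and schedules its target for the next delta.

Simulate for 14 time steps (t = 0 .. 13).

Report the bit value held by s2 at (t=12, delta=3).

t=0 Δ0: s1=0 s0=0 s2=1 clk=0
  Δ1: clk:0→1
  Δ2: s1:0→1
  Δ3: s0:0→1
  Δ4: s2:1→0
  (4Δ to stable)
t=1 Δ0: s1=1 s0=1 s2=0 clk=1
  Δ1: clk:1→0
  (1Δ to stable)
t=2 Δ0: s1=1 s0=1 s2=0 clk=0
  Δ1: clk:0→1
  Δ2: s1:1→0
  Δ3: s0:1→0
  Δ4: s2:0→1
  (4Δ to stable)
t=3 Δ0: s1=0 s0=0 s2=1 clk=1
  Δ1: clk:1→0
  (1Δ to stable)
t=4 Δ0: s1=0 s0=0 s2=1 clk=0
  Δ1: clk:0→1
  Δ2: s1:0→1
  Δ3: s0:0→1
  Δ4: s2:1→0
  (4Δ to stable)
t=5 Δ0: s1=1 s0=1 s2=0 clk=1
  Δ1: clk:1→0
  (1Δ to stable)
t=6 Δ0: s1=1 s0=1 s2=0 clk=0
  Δ1: clk:0→1
  Δ2: s1:1→0
  Δ3: s0:1→0
  Δ4: s2:0→1
  (4Δ to stable)
t=7 Δ0: s1=0 s0=0 s2=1 clk=1
  Δ1: clk:1→0
  (1Δ to stable)
t=8 Δ0: s1=0 s0=0 s2=1 clk=0
  Δ1: clk:0→1
  Δ2: s1:0→1
  Δ3: s0:0→1
  Δ4: s2:1→0
  (4Δ to stable)
t=9 Δ0: s1=1 s0=1 s2=0 clk=1
  Δ1: clk:1→0
  (1Δ to stable)
t=10 Δ0: s1=1 s0=1 s2=0 clk=0
  Δ1: clk:0→1
  Δ2: s1:1→0
  Δ3: s0:1→0
  Δ4: s2:0→1
  (4Δ to stable)
t=11 Δ0: s1=0 s0=0 s2=1 clk=1
  Δ1: clk:1→0
  (1Δ to stable)
t=12 Δ0: s1=0 s0=0 s2=1 clk=0
  Δ1: clk:0→1
  Δ2: s1:0→1
  Δ3: s0:0→1
  Δ4: s2:1→0
  (4Δ to stable)
t=13 Δ0: s1=1 s0=1 s2=0 clk=1
  Δ1: clk:1→0
  (1Δ to stable)

1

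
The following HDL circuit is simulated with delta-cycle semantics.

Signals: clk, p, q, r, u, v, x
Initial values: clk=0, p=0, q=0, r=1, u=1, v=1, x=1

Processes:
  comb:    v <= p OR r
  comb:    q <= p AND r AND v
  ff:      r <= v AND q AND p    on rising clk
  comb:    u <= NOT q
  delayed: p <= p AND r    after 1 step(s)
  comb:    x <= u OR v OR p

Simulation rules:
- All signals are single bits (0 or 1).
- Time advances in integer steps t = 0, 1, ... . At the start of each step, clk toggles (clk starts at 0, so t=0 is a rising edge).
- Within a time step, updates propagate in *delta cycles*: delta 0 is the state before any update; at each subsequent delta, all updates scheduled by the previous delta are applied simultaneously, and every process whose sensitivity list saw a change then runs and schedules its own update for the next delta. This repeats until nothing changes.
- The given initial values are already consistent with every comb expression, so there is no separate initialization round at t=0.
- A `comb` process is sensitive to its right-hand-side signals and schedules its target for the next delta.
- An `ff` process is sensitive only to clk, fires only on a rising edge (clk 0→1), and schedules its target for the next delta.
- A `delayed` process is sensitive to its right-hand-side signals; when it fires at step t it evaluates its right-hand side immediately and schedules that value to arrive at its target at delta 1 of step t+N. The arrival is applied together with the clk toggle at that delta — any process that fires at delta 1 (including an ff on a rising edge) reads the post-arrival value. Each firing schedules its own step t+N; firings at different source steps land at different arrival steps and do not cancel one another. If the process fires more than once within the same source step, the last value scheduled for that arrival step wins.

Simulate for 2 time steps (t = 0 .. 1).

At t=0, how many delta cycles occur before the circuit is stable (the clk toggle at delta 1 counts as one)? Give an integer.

[bits: u,v,q,clk,r,p,x]
t=0: Δ0=1100101 Δ1=1101101 Δ2=1101001 Δ3=1001001 | 3Δ
t=1: Δ0=1001001 Δ1=1000001 | 1Δ

3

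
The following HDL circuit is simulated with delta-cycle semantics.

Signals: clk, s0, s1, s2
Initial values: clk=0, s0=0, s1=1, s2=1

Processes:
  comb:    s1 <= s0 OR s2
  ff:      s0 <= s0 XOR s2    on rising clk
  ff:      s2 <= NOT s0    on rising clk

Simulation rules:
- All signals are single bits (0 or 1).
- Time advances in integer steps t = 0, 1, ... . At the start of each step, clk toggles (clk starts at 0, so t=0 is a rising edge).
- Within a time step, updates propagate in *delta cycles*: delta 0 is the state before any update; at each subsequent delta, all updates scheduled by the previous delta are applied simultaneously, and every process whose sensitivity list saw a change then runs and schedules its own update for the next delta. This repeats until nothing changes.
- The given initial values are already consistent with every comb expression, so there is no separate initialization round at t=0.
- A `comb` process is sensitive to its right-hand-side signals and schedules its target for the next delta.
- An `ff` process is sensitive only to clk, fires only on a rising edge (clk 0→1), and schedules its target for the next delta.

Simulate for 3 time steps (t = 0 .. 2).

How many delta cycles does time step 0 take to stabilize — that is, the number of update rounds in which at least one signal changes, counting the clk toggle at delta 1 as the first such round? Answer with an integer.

t0.Δ0 clk=0 s1=1 s2=1 s0=0
t0.Δ1 clk=1 s1=1 s2=1 s0=0
t0.Δ2 clk=1 s1=1 s2=1 s0=1
t1.Δ0 clk=1 s1=1 s2=1 s0=1
t1.Δ1 clk=0 s1=1 s2=1 s0=1
t2.Δ0 clk=0 s1=1 s2=1 s0=1
t2.Δ1 clk=1 s1=1 s2=1 s0=1
t2.Δ2 clk=1 s1=1 s2=0 s0=0
t2.Δ3 clk=1 s1=0 s2=0 s0=0

2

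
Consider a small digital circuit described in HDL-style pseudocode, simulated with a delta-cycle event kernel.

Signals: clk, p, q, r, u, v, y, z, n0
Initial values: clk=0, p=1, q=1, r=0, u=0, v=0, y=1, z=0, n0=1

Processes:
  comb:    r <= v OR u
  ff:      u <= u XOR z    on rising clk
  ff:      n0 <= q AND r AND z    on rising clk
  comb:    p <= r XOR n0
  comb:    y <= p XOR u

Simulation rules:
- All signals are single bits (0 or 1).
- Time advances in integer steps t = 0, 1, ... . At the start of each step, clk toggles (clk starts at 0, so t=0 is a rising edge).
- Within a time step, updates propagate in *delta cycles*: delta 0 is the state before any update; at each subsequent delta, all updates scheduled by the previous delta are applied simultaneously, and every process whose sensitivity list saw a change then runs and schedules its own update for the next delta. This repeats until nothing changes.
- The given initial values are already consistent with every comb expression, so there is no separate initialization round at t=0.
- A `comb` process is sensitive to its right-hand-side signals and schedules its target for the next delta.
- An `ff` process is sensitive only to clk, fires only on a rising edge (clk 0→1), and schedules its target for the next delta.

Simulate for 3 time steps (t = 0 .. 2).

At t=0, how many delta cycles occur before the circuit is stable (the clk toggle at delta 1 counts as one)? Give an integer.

4

[bits: y,q,u,p,v,n0,z,r,clk]
t=0: Δ0=110101000 Δ1=110101001 Δ2=110100001 Δ3=110000001 Δ4=010000001 | 4Δ
t=1: Δ0=010000001 Δ1=010000000 | 1Δ
t=2: Δ0=010000000 Δ1=010000001 | 1Δ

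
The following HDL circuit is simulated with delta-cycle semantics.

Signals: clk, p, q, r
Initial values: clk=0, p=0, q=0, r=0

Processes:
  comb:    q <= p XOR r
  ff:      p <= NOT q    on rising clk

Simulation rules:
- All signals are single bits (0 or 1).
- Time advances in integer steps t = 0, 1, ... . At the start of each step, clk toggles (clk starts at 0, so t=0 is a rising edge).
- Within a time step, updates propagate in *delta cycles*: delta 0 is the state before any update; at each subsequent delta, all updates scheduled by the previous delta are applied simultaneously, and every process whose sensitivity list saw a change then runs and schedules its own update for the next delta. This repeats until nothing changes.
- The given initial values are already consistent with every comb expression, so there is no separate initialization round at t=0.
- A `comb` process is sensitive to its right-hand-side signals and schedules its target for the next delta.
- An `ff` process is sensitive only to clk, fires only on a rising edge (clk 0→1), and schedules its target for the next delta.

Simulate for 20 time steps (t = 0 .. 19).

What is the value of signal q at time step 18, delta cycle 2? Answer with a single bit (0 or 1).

[bits: q,r,p,clk]
t=0: Δ0=0000 Δ1=0001 Δ2=0011 Δ3=1011 | 3Δ
t=1: Δ0=1011 Δ1=1010 | 1Δ
t=2: Δ0=1010 Δ1=1011 Δ2=1001 Δ3=0001 | 3Δ
t=3: Δ0=0001 Δ1=0000 | 1Δ
t=4: Δ0=0000 Δ1=0001 Δ2=0011 Δ3=1011 | 3Δ
t=5: Δ0=1011 Δ1=1010 | 1Δ
t=6: Δ0=1010 Δ1=1011 Δ2=1001 Δ3=0001 | 3Δ
t=7: Δ0=0001 Δ1=0000 | 1Δ
t=8: Δ0=0000 Δ1=0001 Δ2=0011 Δ3=1011 | 3Δ
t=9: Δ0=1011 Δ1=1010 | 1Δ
t=10: Δ0=1010 Δ1=1011 Δ2=1001 Δ3=0001 | 3Δ
t=11: Δ0=0001 Δ1=0000 | 1Δ
t=12: Δ0=0000 Δ1=0001 Δ2=0011 Δ3=1011 | 3Δ
t=13: Δ0=1011 Δ1=1010 | 1Δ
t=14: Δ0=1010 Δ1=1011 Δ2=1001 Δ3=0001 | 3Δ
t=15: Δ0=0001 Δ1=0000 | 1Δ
t=16: Δ0=0000 Δ1=0001 Δ2=0011 Δ3=1011 | 3Δ
t=17: Δ0=1011 Δ1=1010 | 1Δ
t=18: Δ0=1010 Δ1=1011 Δ2=1001 Δ3=0001 | 3Δ
t=19: Δ0=0001 Δ1=0000 | 1Δ

1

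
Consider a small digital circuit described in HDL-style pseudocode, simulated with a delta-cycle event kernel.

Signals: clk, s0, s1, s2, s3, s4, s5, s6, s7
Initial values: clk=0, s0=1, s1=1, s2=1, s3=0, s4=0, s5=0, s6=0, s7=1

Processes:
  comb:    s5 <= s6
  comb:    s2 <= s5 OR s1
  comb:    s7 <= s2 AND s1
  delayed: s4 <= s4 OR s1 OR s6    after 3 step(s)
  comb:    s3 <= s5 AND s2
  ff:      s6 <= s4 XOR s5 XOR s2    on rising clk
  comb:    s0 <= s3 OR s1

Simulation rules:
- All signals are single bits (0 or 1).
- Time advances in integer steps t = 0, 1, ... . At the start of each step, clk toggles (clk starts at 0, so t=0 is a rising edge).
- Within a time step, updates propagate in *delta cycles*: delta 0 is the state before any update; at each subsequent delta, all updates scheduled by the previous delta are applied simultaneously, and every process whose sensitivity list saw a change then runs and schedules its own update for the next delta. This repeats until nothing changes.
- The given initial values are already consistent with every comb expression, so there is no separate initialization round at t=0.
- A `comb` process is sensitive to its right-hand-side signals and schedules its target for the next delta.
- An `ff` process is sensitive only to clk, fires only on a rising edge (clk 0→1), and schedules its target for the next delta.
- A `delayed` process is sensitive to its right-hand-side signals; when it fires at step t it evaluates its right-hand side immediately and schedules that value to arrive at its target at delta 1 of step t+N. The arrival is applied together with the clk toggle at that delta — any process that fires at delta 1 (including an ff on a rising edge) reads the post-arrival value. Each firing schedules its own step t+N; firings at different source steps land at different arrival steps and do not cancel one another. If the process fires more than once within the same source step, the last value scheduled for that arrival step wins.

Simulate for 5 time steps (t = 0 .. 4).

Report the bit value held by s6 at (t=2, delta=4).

t=0 Δ0: s4=0 s6=0 clk=0 s3=0 s2=1 s0=1 s7=1 s5=0 s1=1
  Δ1: clk:0→1
  Δ2: s6:0→1
  Δ3: s5:0→1
  Δ4: s3:0→1
  (4Δ to stable)
t=1 Δ0: s4=0 s6=1 clk=1 s3=1 s2=1 s0=1 s7=1 s5=1 s1=1
  Δ1: clk:1→0
  (1Δ to stable)
t=2 Δ0: s4=0 s6=1 clk=0 s3=1 s2=1 s0=1 s7=1 s5=1 s1=1
  Δ1: clk:0→1
  Δ2: s6:1→0
  Δ3: s5:1→0
  Δ4: s3:1→0
  (4Δ to stable)
t=3 Δ0: s4=0 s6=0 clk=1 s3=0 s2=1 s0=1 s7=1 s5=0 s1=1
  Δ1: s4:0→1, clk:1→0
  (1Δ to stable)
t=4 Δ0: s4=1 s6=0 clk=0 s3=0 s2=1 s0=1 s7=1 s5=0 s1=1
  Δ1: clk:0→1
  (1Δ to stable)

0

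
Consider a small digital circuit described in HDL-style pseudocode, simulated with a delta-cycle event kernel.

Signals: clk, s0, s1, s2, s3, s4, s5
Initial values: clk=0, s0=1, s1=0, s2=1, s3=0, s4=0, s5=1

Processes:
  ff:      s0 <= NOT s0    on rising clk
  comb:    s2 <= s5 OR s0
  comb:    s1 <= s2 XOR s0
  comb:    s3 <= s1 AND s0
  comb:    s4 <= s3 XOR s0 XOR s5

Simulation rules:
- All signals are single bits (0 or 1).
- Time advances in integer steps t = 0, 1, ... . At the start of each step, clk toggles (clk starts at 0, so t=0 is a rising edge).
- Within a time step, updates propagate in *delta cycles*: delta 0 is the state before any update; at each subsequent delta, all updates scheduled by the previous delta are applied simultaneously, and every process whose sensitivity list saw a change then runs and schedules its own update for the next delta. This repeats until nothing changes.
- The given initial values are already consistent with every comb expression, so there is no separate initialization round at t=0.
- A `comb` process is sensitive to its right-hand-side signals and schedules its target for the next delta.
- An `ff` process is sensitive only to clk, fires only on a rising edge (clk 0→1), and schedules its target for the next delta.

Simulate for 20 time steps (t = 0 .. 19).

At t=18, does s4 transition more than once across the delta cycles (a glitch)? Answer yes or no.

t=0 Δ0: s1=0 s2=1 s0=1 s3=0 clk=0 s4=0 s5=1
  Δ1: clk:0→1
  Δ2: s0:1→0
  Δ3: s1:0→1, s4:0→1
  (3Δ to stable)
t=1 Δ0: s1=1 s2=1 s0=0 s3=0 clk=1 s4=1 s5=1
  Δ1: clk:1→0
  (1Δ to stable)
t=2 Δ0: s1=1 s2=1 s0=0 s3=0 clk=0 s4=1 s5=1
  Δ1: clk:0→1
  Δ2: s0:0→1
  Δ3: s1:1→0, s3:0→1, s4:1→0
  Δ4: s3:1→0, s4:0→1
  Δ5: s4:1→0
  (5Δ to stable)
t=3 Δ0: s1=0 s2=1 s0=1 s3=0 clk=1 s4=0 s5=1
  Δ1: clk:1→0
  (1Δ to stable)
t=4 Δ0: s1=0 s2=1 s0=1 s3=0 clk=0 s4=0 s5=1
  Δ1: clk:0→1
  Δ2: s0:1→0
  Δ3: s1:0→1, s4:0→1
  (3Δ to stable)
t=5 Δ0: s1=1 s2=1 s0=0 s3=0 clk=1 s4=1 s5=1
  Δ1: clk:1→0
  (1Δ to stable)
t=6 Δ0: s1=1 s2=1 s0=0 s3=0 clk=0 s4=1 s5=1
  Δ1: clk:0→1
  Δ2: s0:0→1
  Δ3: s1:1→0, s3:0→1, s4:1→0
  Δ4: s3:1→0, s4:0→1
  Δ5: s4:1→0
  (5Δ to stable)
t=7 Δ0: s1=0 s2=1 s0=1 s3=0 clk=1 s4=0 s5=1
  Δ1: clk:1→0
  (1Δ to stable)
t=8 Δ0: s1=0 s2=1 s0=1 s3=0 clk=0 s4=0 s5=1
  Δ1: clk:0→1
  Δ2: s0:1→0
  Δ3: s1:0→1, s4:0→1
  (3Δ to stable)
t=9 Δ0: s1=1 s2=1 s0=0 s3=0 clk=1 s4=1 s5=1
  Δ1: clk:1→0
  (1Δ to stable)
t=10 Δ0: s1=1 s2=1 s0=0 s3=0 clk=0 s4=1 s5=1
  Δ1: clk:0→1
  Δ2: s0:0→1
  Δ3: s1:1→0, s3:0→1, s4:1→0
  Δ4: s3:1→0, s4:0→1
  Δ5: s4:1→0
  (5Δ to stable)
t=11 Δ0: s1=0 s2=1 s0=1 s3=0 clk=1 s4=0 s5=1
  Δ1: clk:1→0
  (1Δ to stable)
t=12 Δ0: s1=0 s2=1 s0=1 s3=0 clk=0 s4=0 s5=1
  Δ1: clk:0→1
  Δ2: s0:1→0
  Δ3: s1:0→1, s4:0→1
  (3Δ to stable)
t=13 Δ0: s1=1 s2=1 s0=0 s3=0 clk=1 s4=1 s5=1
  Δ1: clk:1→0
  (1Δ to stable)
t=14 Δ0: s1=1 s2=1 s0=0 s3=0 clk=0 s4=1 s5=1
  Δ1: clk:0→1
  Δ2: s0:0→1
  Δ3: s1:1→0, s3:0→1, s4:1→0
  Δ4: s3:1→0, s4:0→1
  Δ5: s4:1→0
  (5Δ to stable)
t=15 Δ0: s1=0 s2=1 s0=1 s3=0 clk=1 s4=0 s5=1
  Δ1: clk:1→0
  (1Δ to stable)
t=16 Δ0: s1=0 s2=1 s0=1 s3=0 clk=0 s4=0 s5=1
  Δ1: clk:0→1
  Δ2: s0:1→0
  Δ3: s1:0→1, s4:0→1
  (3Δ to stable)
t=17 Δ0: s1=1 s2=1 s0=0 s3=0 clk=1 s4=1 s5=1
  Δ1: clk:1→0
  (1Δ to stable)
t=18 Δ0: s1=1 s2=1 s0=0 s3=0 clk=0 s4=1 s5=1
  Δ1: clk:0→1
  Δ2: s0:0→1
  Δ3: s1:1→0, s3:0→1, s4:1→0
  Δ4: s3:1→0, s4:0→1
  Δ5: s4:1→0
  (5Δ to stable)
t=19 Δ0: s1=0 s2=1 s0=1 s3=0 clk=1 s4=0 s5=1
  Δ1: clk:1→0
  (1Δ to stable)

yes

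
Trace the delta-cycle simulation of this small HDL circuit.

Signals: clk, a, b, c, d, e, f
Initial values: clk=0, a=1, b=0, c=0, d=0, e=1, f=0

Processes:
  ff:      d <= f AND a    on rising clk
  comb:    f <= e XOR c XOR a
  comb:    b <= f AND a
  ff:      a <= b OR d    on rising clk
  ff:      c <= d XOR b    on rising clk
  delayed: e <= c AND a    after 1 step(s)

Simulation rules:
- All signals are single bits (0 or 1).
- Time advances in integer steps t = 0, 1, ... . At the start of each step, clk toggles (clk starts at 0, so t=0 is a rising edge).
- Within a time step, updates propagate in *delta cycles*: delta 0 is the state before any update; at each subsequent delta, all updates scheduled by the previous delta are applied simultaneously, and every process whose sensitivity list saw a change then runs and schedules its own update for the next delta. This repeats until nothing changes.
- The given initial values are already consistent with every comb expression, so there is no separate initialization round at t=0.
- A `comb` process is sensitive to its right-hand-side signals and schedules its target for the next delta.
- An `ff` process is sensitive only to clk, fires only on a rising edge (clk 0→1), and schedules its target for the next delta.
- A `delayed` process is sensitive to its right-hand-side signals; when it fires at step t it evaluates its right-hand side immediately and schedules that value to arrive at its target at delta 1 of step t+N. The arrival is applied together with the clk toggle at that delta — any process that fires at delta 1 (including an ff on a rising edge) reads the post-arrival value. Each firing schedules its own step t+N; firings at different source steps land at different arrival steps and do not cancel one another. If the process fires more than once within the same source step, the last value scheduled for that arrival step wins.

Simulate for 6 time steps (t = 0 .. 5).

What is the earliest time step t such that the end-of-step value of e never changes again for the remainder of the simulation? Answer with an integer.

t=0 Δ0: e=1 clk=0 f=0 c=0 a=1 b=0 d=0
  Δ1: clk:0→1
  Δ2: a:1→0
  Δ3: f:0→1
  (3Δ to stable)
t=1 Δ0: e=1 clk=1 f=1 c=0 a=0 b=0 d=0
  Δ1: e:1→0, clk:1→0
  Δ2: f:1→0
  (2Δ to stable)
t=2 Δ0: e=0 clk=0 f=0 c=0 a=0 b=0 d=0
  Δ1: clk:0→1
  (1Δ to stable)
t=3 Δ0: e=0 clk=1 f=0 c=0 a=0 b=0 d=0
  Δ1: clk:1→0
  (1Δ to stable)
t=4 Δ0: e=0 clk=0 f=0 c=0 a=0 b=0 d=0
  Δ1: clk:0→1
  (1Δ to stable)
t=5 Δ0: e=0 clk=1 f=0 c=0 a=0 b=0 d=0
  Δ1: clk:1→0
  (1Δ to stable)

1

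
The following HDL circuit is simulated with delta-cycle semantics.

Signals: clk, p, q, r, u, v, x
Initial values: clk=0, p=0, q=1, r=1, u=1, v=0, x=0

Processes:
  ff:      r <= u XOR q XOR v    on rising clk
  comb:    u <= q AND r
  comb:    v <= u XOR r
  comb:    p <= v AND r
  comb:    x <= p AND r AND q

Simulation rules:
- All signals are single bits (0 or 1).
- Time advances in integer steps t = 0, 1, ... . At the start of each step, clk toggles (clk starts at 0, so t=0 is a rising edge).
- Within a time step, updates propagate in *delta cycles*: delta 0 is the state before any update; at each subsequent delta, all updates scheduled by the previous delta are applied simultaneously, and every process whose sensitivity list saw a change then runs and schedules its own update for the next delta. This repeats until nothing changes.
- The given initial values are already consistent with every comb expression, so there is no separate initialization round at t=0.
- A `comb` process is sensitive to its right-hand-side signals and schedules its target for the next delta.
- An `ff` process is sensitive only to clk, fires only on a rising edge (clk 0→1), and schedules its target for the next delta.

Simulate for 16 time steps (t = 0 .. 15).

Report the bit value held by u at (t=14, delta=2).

[bits: v,q,x,p,u,clk,r]
t=0: Δ0=0100101 Δ1=0100111 Δ2=0100110 Δ3=1100010 Δ4=0100010 | 4Δ
t=1: Δ0=0100010 Δ1=0100000 | 1Δ
t=2: Δ0=0100000 Δ1=0100010 Δ2=0100011 Δ3=1100111 Δ4=0101111 Δ5=0110111 Δ6=0100111 | 6Δ
t=3: Δ0=0100111 Δ1=0100101 | 1Δ
t=4: Δ0=0100101 Δ1=0100111 Δ2=0100110 Δ3=1100010 Δ4=0100010 | 4Δ
t=5: Δ0=0100010 Δ1=0100000 | 1Δ
t=6: Δ0=0100000 Δ1=0100010 Δ2=0100011 Δ3=1100111 Δ4=0101111 Δ5=0110111 Δ6=0100111 | 6Δ
t=7: Δ0=0100111 Δ1=0100101 | 1Δ
t=8: Δ0=0100101 Δ1=0100111 Δ2=0100110 Δ3=1100010 Δ4=0100010 | 4Δ
t=9: Δ0=0100010 Δ1=0100000 | 1Δ
t=10: Δ0=0100000 Δ1=0100010 Δ2=0100011 Δ3=1100111 Δ4=0101111 Δ5=0110111 Δ6=0100111 | 6Δ
t=11: Δ0=0100111 Δ1=0100101 | 1Δ
t=12: Δ0=0100101 Δ1=0100111 Δ2=0100110 Δ3=1100010 Δ4=0100010 | 4Δ
t=13: Δ0=0100010 Δ1=0100000 | 1Δ
t=14: Δ0=0100000 Δ1=0100010 Δ2=0100011 Δ3=1100111 Δ4=0101111 Δ5=0110111 Δ6=0100111 | 6Δ
t=15: Δ0=0100111 Δ1=0100101 | 1Δ

0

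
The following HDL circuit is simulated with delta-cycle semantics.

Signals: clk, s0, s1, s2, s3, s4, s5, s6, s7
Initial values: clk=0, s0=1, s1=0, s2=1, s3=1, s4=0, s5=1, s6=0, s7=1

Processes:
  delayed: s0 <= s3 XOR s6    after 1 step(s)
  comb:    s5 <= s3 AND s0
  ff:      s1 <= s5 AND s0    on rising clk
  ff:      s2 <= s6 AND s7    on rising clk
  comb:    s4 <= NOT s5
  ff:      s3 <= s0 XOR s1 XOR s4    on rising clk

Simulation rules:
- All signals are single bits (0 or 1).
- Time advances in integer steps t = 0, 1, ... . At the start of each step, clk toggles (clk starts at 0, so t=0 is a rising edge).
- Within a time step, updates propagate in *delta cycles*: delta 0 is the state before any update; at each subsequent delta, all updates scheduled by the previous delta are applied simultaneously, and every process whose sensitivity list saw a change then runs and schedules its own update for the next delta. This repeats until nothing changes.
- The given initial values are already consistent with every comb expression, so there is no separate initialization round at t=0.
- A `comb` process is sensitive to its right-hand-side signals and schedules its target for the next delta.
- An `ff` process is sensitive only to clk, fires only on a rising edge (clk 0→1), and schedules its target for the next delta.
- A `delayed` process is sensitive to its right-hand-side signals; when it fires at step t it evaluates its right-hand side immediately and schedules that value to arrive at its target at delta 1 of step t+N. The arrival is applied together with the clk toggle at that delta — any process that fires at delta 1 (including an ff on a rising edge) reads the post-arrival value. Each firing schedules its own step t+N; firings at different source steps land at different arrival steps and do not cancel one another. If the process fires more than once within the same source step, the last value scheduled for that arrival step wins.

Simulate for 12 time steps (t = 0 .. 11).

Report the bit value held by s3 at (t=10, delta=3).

t=0 Δ0: s6=0 s1=0 s5=1 s0=1 clk=0 s3=1 s4=0 s2=1 s7=1
  Δ1: clk:0→1
  Δ2: s1:0→1, s2:1→0
  (2Δ to stable)
t=1 Δ0: s6=0 s1=1 s5=1 s0=1 clk=1 s3=1 s4=0 s2=0 s7=1
  Δ1: clk:1→0
  (1Δ to stable)
t=2 Δ0: s6=0 s1=1 s5=1 s0=1 clk=0 s3=1 s4=0 s2=0 s7=1
  Δ1: clk:0→1
  Δ2: s3:1→0
  Δ3: s5:1→0
  Δ4: s4:0→1
  (4Δ to stable)
t=3 Δ0: s6=0 s1=1 s5=0 s0=1 clk=1 s3=0 s4=1 s2=0 s7=1
  Δ1: s0:1→0, clk:1→0
  (1Δ to stable)
t=4 Δ0: s6=0 s1=1 s5=0 s0=0 clk=0 s3=0 s4=1 s2=0 s7=1
  Δ1: clk:0→1
  Δ2: s1:1→0
  (2Δ to stable)
t=5 Δ0: s6=0 s1=0 s5=0 s0=0 clk=1 s3=0 s4=1 s2=0 s7=1
  Δ1: clk:1→0
  (1Δ to stable)
t=6 Δ0: s6=0 s1=0 s5=0 s0=0 clk=0 s3=0 s4=1 s2=0 s7=1
  Δ1: clk:0→1
  Δ2: s3:0→1
  (2Δ to stable)
t=7 Δ0: s6=0 s1=0 s5=0 s0=0 clk=1 s3=1 s4=1 s2=0 s7=1
  Δ1: s0:0→1, clk:1→0
  Δ2: s5:0→1
  Δ3: s4:1→0
  (3Δ to stable)
t=8 Δ0: s6=0 s1=0 s5=1 s0=1 clk=0 s3=1 s4=0 s2=0 s7=1
  Δ1: clk:0→1
  Δ2: s1:0→1
  (2Δ to stable)
t=9 Δ0: s6=0 s1=1 s5=1 s0=1 clk=1 s3=1 s4=0 s2=0 s7=1
  Δ1: clk:1→0
  (1Δ to stable)
t=10 Δ0: s6=0 s1=1 s5=1 s0=1 clk=0 s3=1 s4=0 s2=0 s7=1
  Δ1: clk:0→1
  Δ2: s3:1→0
  Δ3: s5:1→0
  Δ4: s4:0→1
  (4Δ to stable)
t=11 Δ0: s6=0 s1=1 s5=0 s0=1 clk=1 s3=0 s4=1 s2=0 s7=1
  Δ1: s0:1→0, clk:1→0
  (1Δ to stable)

0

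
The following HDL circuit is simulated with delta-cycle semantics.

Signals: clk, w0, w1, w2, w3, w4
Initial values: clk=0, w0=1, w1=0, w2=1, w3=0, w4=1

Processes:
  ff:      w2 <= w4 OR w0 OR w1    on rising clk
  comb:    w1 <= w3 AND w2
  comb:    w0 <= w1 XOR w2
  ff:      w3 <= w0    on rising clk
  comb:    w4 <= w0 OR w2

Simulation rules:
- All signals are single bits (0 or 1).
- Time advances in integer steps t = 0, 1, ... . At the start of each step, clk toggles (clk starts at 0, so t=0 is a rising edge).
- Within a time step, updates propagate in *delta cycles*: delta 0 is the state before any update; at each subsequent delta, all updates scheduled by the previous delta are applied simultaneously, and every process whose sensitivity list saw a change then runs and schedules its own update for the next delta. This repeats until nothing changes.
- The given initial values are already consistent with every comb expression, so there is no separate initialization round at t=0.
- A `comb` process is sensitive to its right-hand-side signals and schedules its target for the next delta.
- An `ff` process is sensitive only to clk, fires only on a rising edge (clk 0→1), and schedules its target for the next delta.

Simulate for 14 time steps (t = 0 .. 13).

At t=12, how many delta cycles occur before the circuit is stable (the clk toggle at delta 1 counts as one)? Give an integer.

[bits: w2,w3,w1,w0,w4,clk]
t=0: Δ0=100110 Δ1=100111 Δ2=110111 Δ3=111111 Δ4=111011 | 4Δ
t=1: Δ0=111011 Δ1=111010 | 1Δ
t=2: Δ0=111010 Δ1=111011 Δ2=101011 Δ3=100011 Δ4=100111 | 4Δ
t=3: Δ0=100111 Δ1=100110 | 1Δ
t=4: Δ0=100110 Δ1=100111 Δ2=110111 Δ3=111111 Δ4=111011 | 4Δ
t=5: Δ0=111011 Δ1=111010 | 1Δ
t=6: Δ0=111010 Δ1=111011 Δ2=101011 Δ3=100011 Δ4=100111 | 4Δ
t=7: Δ0=100111 Δ1=100110 | 1Δ
t=8: Δ0=100110 Δ1=100111 Δ2=110111 Δ3=111111 Δ4=111011 | 4Δ
t=9: Δ0=111011 Δ1=111010 | 1Δ
t=10: Δ0=111010 Δ1=111011 Δ2=101011 Δ3=100011 Δ4=100111 | 4Δ
t=11: Δ0=100111 Δ1=100110 | 1Δ
t=12: Δ0=100110 Δ1=100111 Δ2=110111 Δ3=111111 Δ4=111011 | 4Δ
t=13: Δ0=111011 Δ1=111010 | 1Δ

4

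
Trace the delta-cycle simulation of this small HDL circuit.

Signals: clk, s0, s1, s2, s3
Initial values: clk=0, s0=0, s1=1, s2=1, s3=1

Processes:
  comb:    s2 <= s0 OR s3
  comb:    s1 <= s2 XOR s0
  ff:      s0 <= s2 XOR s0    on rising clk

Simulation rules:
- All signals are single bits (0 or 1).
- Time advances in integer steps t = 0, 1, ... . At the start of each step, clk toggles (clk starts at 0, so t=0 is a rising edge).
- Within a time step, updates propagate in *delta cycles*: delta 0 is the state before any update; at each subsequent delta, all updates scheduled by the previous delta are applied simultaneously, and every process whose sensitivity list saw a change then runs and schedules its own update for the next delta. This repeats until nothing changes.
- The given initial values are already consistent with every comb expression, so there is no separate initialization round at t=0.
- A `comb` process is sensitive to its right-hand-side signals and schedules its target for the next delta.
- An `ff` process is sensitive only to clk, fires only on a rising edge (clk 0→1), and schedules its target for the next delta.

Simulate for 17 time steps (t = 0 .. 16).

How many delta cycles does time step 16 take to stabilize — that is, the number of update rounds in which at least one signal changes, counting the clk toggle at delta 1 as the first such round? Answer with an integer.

3

[bits: clk,s0,s3,s2,s1]
t=0: Δ0=00111 Δ1=10111 Δ2=11111 Δ3=11110 | 3Δ
t=1: Δ0=11110 Δ1=01110 | 1Δ
t=2: Δ0=01110 Δ1=11110 Δ2=10110 Δ3=10111 | 3Δ
t=3: Δ0=10111 Δ1=00111 | 1Δ
t=4: Δ0=00111 Δ1=10111 Δ2=11111 Δ3=11110 | 3Δ
t=5: Δ0=11110 Δ1=01110 | 1Δ
t=6: Δ0=01110 Δ1=11110 Δ2=10110 Δ3=10111 | 3Δ
t=7: Δ0=10111 Δ1=00111 | 1Δ
t=8: Δ0=00111 Δ1=10111 Δ2=11111 Δ3=11110 | 3Δ
t=9: Δ0=11110 Δ1=01110 | 1Δ
t=10: Δ0=01110 Δ1=11110 Δ2=10110 Δ3=10111 | 3Δ
t=11: Δ0=10111 Δ1=00111 | 1Δ
t=12: Δ0=00111 Δ1=10111 Δ2=11111 Δ3=11110 | 3Δ
t=13: Δ0=11110 Δ1=01110 | 1Δ
t=14: Δ0=01110 Δ1=11110 Δ2=10110 Δ3=10111 | 3Δ
t=15: Δ0=10111 Δ1=00111 | 1Δ
t=16: Δ0=00111 Δ1=10111 Δ2=11111 Δ3=11110 | 3Δ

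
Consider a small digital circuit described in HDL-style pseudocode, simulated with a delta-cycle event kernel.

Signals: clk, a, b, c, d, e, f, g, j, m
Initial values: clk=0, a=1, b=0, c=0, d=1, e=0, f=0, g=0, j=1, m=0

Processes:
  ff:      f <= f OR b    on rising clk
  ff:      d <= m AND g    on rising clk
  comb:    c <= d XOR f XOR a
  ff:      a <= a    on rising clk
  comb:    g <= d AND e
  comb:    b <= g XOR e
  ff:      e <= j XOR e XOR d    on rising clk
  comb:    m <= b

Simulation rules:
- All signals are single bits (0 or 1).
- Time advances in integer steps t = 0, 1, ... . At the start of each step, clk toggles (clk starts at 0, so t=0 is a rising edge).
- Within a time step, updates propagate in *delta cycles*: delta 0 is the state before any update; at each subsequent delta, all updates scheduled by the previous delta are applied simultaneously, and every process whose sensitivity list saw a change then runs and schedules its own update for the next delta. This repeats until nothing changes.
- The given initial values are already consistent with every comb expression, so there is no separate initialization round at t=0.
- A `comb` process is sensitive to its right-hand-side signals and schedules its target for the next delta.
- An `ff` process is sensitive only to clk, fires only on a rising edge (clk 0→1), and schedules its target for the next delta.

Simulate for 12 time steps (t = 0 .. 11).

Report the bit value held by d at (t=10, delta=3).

0

[bits: clk,g,m,b,e,j,d,f,c,a]
t=0: Δ0=0000011001 Δ1=1000011001 Δ2=1000010001 Δ3=1000010011 | 3Δ
t=1: Δ0=1000010011 Δ1=0000010011 | 1Δ
t=2: Δ0=0000010011 Δ1=1000010011 Δ2=1000110011 Δ3=1001110011 Δ4=1011110011 | 4Δ
t=3: Δ0=1011110011 Δ1=0011110011 | 1Δ
t=4: Δ0=0011110011 Δ1=1011110011 Δ2=1011010111 Δ3=1010010101 Δ4=1000010101 | 4Δ
t=5: Δ0=1000010101 Δ1=0000010101 | 1Δ
t=6: Δ0=0000010101 Δ1=1000010101 Δ2=1000110101 Δ3=1001110101 Δ4=1011110101 | 4Δ
t=7: Δ0=1011110101 Δ1=0011110101 | 1Δ
t=8: Δ0=0011110101 Δ1=1011110101 Δ2=1011010101 Δ3=1010010101 Δ4=1000010101 | 4Δ
t=9: Δ0=1000010101 Δ1=0000010101 | 1Δ
t=10: Δ0=0000010101 Δ1=1000010101 Δ2=1000110101 Δ3=1001110101 Δ4=1011110101 | 4Δ
t=11: Δ0=1011110101 Δ1=0011110101 | 1Δ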